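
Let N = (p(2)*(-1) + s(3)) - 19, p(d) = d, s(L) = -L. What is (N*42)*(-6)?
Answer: 6048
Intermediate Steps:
N = -24 (N = (2*(-1) - 1*3) - 19 = (-2 - 3) - 19 = -5 - 19 = -24)
(N*42)*(-6) = -24*42*(-6) = -1008*(-6) = 6048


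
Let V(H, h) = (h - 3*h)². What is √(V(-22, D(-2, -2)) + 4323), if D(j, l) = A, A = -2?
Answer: √4339 ≈ 65.871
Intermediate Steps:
D(j, l) = -2
V(H, h) = 4*h² (V(H, h) = (-2*h)² = 4*h²)
√(V(-22, D(-2, -2)) + 4323) = √(4*(-2)² + 4323) = √(4*4 + 4323) = √(16 + 4323) = √4339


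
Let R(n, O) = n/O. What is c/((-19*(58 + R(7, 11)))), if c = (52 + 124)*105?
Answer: -13552/817 ≈ -16.588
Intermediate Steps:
c = 18480 (c = 176*105 = 18480)
c/((-19*(58 + R(7, 11)))) = 18480/((-19*(58 + 7/11))) = 18480/((-19*645/11)) = 18480/(-12255/11) = 18480*(-11/12255) = -13552/817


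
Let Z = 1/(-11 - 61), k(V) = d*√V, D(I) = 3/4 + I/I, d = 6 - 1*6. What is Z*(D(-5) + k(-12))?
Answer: -7/288 ≈ -0.024306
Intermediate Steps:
d = 0 (d = 6 - 6 = 0)
D(I) = 7/4 (D(I) = 3*(¼) + 1 = ¾ + 1 = 7/4)
k(V) = 0 (k(V) = 0*√V = 0)
Z = -1/72 (Z = 1/(-72) = -1/72 ≈ -0.013889)
Z*(D(-5) + k(-12)) = -(7/4 + 0)/72 = -1/72*7/4 = -7/288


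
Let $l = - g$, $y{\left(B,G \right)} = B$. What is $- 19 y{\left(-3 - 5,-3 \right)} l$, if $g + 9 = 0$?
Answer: $1368$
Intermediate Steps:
$g = -9$ ($g = -9 + 0 = -9$)
$l = 9$ ($l = \left(-1\right) \left(-9\right) = 9$)
$- 19 y{\left(-3 - 5,-3 \right)} l = - 19 \left(-3 - 5\right) 9 = \left(-19\right) \left(-8\right) 9 = 152 \cdot 9 = 1368$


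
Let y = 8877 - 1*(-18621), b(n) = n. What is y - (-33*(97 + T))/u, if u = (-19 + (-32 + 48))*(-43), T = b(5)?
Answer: 1183536/43 ≈ 27524.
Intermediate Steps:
T = 5
u = 129 (u = (-19 + 16)*(-43) = -3*(-43) = 129)
y = 27498 (y = 8877 + 18621 = 27498)
y - (-33*(97 + T))/u = 27498 - (-33*(97 + 5))/129 = 27498 - (-33*102)/129 = 27498 - (-3366)/129 = 27498 - 1*(-1122/43) = 27498 + 1122/43 = 1183536/43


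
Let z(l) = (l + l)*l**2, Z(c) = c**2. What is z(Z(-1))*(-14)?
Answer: -28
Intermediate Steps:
z(l) = 2*l**3 (z(l) = (2*l)*l**2 = 2*l**3)
z(Z(-1))*(-14) = (2*((-1)**2)**3)*(-14) = (2*1**3)*(-14) = (2*1)*(-14) = 2*(-14) = -28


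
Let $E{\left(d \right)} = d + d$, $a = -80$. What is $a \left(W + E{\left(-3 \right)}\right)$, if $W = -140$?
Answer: $11680$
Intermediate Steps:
$E{\left(d \right)} = 2 d$
$a \left(W + E{\left(-3 \right)}\right) = - 80 \left(-140 + 2 \left(-3\right)\right) = - 80 \left(-140 - 6\right) = \left(-80\right) \left(-146\right) = 11680$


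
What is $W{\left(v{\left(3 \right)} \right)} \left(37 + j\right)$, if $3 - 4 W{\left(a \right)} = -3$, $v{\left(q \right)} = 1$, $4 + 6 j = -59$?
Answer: $\frac{159}{4} \approx 39.75$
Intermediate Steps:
$j = - \frac{21}{2}$ ($j = - \frac{2}{3} + \frac{1}{6} \left(-59\right) = - \frac{2}{3} - \frac{59}{6} = - \frac{21}{2} \approx -10.5$)
$W{\left(a \right)} = \frac{3}{2}$ ($W{\left(a \right)} = \frac{3}{4} - - \frac{3}{4} = \frac{3}{4} + \frac{3}{4} = \frac{3}{2}$)
$W{\left(v{\left(3 \right)} \right)} \left(37 + j\right) = \frac{3 \left(37 - \frac{21}{2}\right)}{2} = \frac{3}{2} \cdot \frac{53}{2} = \frac{159}{4}$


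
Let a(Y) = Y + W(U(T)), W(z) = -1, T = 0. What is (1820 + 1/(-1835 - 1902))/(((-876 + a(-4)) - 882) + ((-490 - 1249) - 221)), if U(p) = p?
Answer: -2267113/4637617 ≈ -0.48885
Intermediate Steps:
a(Y) = -1 + Y (a(Y) = Y - 1 = -1 + Y)
(1820 + 1/(-1835 - 1902))/(((-876 + a(-4)) - 882) + ((-490 - 1249) - 221)) = (1820 + 1/(-1835 - 1902))/(((-876 + (-1 - 4)) - 882) + ((-490 - 1249) - 221)) = (1820 + 1/(-3737))/(((-876 - 5) - 882) + (-1739 - 221)) = (1820 - 1/3737)/((-881 - 882) - 1960) = 6801339/(3737*(-1763 - 1960)) = (6801339/3737)/(-3723) = (6801339/3737)*(-1/3723) = -2267113/4637617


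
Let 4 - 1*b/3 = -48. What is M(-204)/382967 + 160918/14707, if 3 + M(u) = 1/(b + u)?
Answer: 2958059485373/270350192112 ≈ 10.942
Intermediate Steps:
b = 156 (b = 12 - 3*(-48) = 12 + 144 = 156)
M(u) = -3 + 1/(156 + u)
M(-204)/382967 + 160918/14707 = ((-467 - 3*(-204))/(156 - 204))/382967 + 160918/14707 = ((-467 + 612)/(-48))*(1/382967) + 160918*(1/14707) = -1/48*145*(1/382967) + 160918/14707 = -145/48*1/382967 + 160918/14707 = -145/18382416 + 160918/14707 = 2958059485373/270350192112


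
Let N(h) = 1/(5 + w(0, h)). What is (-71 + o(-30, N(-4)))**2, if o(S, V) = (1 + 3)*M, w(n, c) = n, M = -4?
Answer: 7569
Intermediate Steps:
N(h) = 1/5 (N(h) = 1/(5 + 0) = 1/5)
o(S, V) = -16 (o(S, V) = (1 + 3)*(-4) = 4*(-4) = -16)
(-71 + o(-30, N(-4)))**2 = (-71 - 16)**2 = (-87)**2 = 7569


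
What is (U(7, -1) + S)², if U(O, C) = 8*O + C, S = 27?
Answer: 6724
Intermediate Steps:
U(O, C) = C + 8*O
(U(7, -1) + S)² = ((-1 + 8*7) + 27)² = ((-1 + 56) + 27)² = (55 + 27)² = 82² = 6724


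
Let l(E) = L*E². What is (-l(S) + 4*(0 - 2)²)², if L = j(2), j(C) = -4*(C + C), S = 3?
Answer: 25600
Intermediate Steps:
j(C) = -8*C
L = -16 (L = -8*2 = -16)
l(E) = -16*E²
(-l(S) + 4*(0 - 2)²)² = (-(-16)*3² + 4*(0 - 2)²)² = (-(-16)*9 + 4*(-2)²)² = (-1*(-144) + 4*4)² = (144 + 16)² = 160² = 25600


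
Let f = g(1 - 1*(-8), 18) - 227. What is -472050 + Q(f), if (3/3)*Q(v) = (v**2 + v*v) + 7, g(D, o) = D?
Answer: -376995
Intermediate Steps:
f = -218 (f = (1 - 1*(-8)) - 227 = (1 + 8) - 227 = 9 - 227 = -218)
Q(v) = 7 + 2*v**2 (Q(v) = (v**2 + v*v) + 7 = (v**2 + v**2) + 7 = 2*v**2 + 7 = 7 + 2*v**2)
-472050 + Q(f) = -472050 + (7 + 2*(-218)**2) = -472050 + (7 + 2*47524) = -472050 + (7 + 95048) = -472050 + 95055 = -376995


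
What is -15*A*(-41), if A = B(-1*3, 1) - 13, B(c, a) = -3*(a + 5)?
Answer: -19065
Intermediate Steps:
B(c, a) = -15 - 3*a (B(c, a) = -3*(5 + a) = -15 - 3*a)
A = -31 (A = (-15 - 3*1) - 13 = (-15 - 3) - 13 = -18 - 13 = -31)
-15*A*(-41) = -15*(-31)*(-41) = 465*(-41) = -19065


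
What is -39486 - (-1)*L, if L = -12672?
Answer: -52158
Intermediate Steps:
-39486 - (-1)*L = -39486 - (-1)*(-12672) = -39486 - 1*12672 = -39486 - 12672 = -52158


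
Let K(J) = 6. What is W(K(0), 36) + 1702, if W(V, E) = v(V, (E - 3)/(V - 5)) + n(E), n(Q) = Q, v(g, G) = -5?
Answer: 1733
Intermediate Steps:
W(V, E) = -5 + E
W(K(0), 36) + 1702 = (-5 + 36) + 1702 = 31 + 1702 = 1733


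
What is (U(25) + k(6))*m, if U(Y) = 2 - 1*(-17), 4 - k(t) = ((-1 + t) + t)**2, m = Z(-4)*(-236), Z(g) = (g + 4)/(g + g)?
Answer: 0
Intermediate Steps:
Z(g) = (4 + g)/(2*g) (Z(g) = (4 + g)/((2*g)) = (4 + g)*(1/(2*g)) = (4 + g)/(2*g))
m = 0 (m = ((1/2)*(4 - 4)/(-4))*(-236) = ((1/2)*(-1/4)*0)*(-236) = 0*(-236) = 0)
k(t) = 4 - (-1 + 2*t)**2 (k(t) = 4 - ((-1 + t) + t)**2 = 4 - (-1 + 2*t)**2)
U(Y) = 19 (U(Y) = 2 + 17 = 19)
(U(25) + k(6))*m = (19 + (4 - (-1 + 2*6)**2))*0 = (19 + (4 - (-1 + 12)**2))*0 = (19 + (4 - 1*11**2))*0 = (19 + (4 - 1*121))*0 = (19 + (4 - 121))*0 = (19 - 117)*0 = -98*0 = 0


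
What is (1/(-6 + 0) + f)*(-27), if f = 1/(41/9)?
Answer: -117/82 ≈ -1.4268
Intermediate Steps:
f = 9/41 (f = 1/(41*(1/9)) = 1/(41/9) = 9/41 ≈ 0.21951)
(1/(-6 + 0) + f)*(-27) = (1/(-6 + 0) + 9/41)*(-27) = (1/(-6) + 9/41)*(-27) = (-1/6 + 9/41)*(-27) = (13/246)*(-27) = -117/82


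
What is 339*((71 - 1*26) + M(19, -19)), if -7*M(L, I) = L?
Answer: 100344/7 ≈ 14335.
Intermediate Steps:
M(L, I) = -L/7
339*((71 - 1*26) + M(19, -19)) = 339*((71 - 1*26) - ⅐*19) = 339*((71 - 26) - 19/7) = 339*(45 - 19/7) = 339*(296/7) = 100344/7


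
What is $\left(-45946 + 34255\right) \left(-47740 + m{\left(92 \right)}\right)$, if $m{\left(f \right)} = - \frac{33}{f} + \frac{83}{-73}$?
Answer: $\frac{3748507367535}{6716} \approx 5.5815 \cdot 10^{8}$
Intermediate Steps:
$m{\left(f \right)} = - \frac{83}{73} - \frac{33}{f}$ ($m{\left(f \right)} = - \frac{33}{f} + 83 \left(- \frac{1}{73}\right) = - \frac{33}{f} - \frac{83}{73} = - \frac{83}{73} - \frac{33}{f}$)
$\left(-45946 + 34255\right) \left(-47740 + m{\left(92 \right)}\right) = \left(-45946 + 34255\right) \left(-47740 - \left(\frac{83}{73} + \frac{33}{92}\right)\right) = - 11691 \left(-47740 - \frac{10045}{6716}\right) = \left(-11691\right) \left(- \frac{320631885}{6716}\right) = \frac{3748507367535}{6716}$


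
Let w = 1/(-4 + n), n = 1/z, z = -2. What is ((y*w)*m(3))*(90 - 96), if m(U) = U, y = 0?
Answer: 0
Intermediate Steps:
n = -½ (n = 1/(-2) = -½ ≈ -0.50000)
w = -2/9 (w = 1/(-4 - ½) = 1/(-9/2) = -2/9 ≈ -0.22222)
((y*w)*m(3))*(90 - 96) = ((0*(-2/9))*3)*(90 - 96) = (0*3)*(-6) = 0*(-6) = 0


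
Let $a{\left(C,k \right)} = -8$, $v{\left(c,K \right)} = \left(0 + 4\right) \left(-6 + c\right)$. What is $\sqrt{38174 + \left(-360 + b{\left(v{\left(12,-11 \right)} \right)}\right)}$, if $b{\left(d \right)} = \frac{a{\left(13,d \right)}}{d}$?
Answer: $\frac{\sqrt{340323}}{3} \approx 194.46$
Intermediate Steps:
$v{\left(c,K \right)} = -24 + 4 c$ ($v{\left(c,K \right)} = 4 \left(-6 + c\right) = -24 + 4 c$)
$b{\left(d \right)} = - \frac{8}{d}$
$\sqrt{38174 + \left(-360 + b{\left(v{\left(12,-11 \right)} \right)}\right)} = \sqrt{38174 - \left(360 + \frac{8}{-24 + 4 \cdot 12}\right)} = \sqrt{38174 - \left(360 + \frac{8}{-24 + 48}\right)} = \sqrt{38174 - \left(360 + \frac{8}{24}\right)} = \sqrt{38174 - \frac{1081}{3}} = \sqrt{\frac{113441}{3}} = \frac{\sqrt{340323}}{3}$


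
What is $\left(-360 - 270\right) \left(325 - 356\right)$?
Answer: $19530$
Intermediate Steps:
$\left(-360 - 270\right) \left(325 - 356\right) = \left(-630\right) \left(-31\right) = 19530$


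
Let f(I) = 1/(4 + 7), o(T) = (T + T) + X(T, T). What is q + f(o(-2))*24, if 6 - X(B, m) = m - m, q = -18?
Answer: -174/11 ≈ -15.818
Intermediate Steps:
X(B, m) = 6 (X(B, m) = 6 - (m - m) = 6 - 1*0 = 6 + 0 = 6)
o(T) = 6 + 2*T (o(T) = (T + T) + 6 = 2*T + 6 = 6 + 2*T)
f(I) = 1/11
q + f(o(-2))*24 = -18 + (1/11)*24 = -18 + 24/11 = -174/11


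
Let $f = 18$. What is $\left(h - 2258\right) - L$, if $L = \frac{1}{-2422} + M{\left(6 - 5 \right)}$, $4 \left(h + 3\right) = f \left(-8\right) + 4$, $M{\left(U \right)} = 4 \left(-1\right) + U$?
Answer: $- \frac{5553645}{2422} \approx -2293.0$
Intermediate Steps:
$M{\left(U \right)} = -4 + U$
$h = -38$ ($h = -3 + \frac{18 \left(-8\right) + 4}{4} = -3 + \frac{-144 + 4}{4} = -3 + \frac{1}{4} \left(-140\right) = -3 - 35 = -38$)
$L = - \frac{7267}{2422}$ ($L = \frac{1}{-2422} + \left(-4 + \left(6 - 5\right)\right) = - \frac{1}{2422} + \left(-4 + \left(6 - 5\right)\right) = - \frac{1}{2422} + \left(-4 + 1\right) = - \frac{1}{2422} - 3 = - \frac{7267}{2422} \approx -3.0004$)
$\left(h - 2258\right) - L = \left(-38 - 2258\right) - - \frac{7267}{2422} = -2296 + \frac{7267}{2422} = - \frac{5553645}{2422}$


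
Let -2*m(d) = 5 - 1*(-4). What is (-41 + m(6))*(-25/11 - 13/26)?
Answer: 5551/44 ≈ 126.16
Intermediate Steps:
m(d) = -9/2 (m(d) = -(5 - 1*(-4))/2 = -(5 + 4)/2 = -½*9 = -9/2)
(-41 + m(6))*(-25/11 - 13/26) = (-41 - 9/2)*(-25/11 - 13/26) = -91*(-25*1/11 - 13*1/26)/2 = -91*(-25/11 - ½)/2 = -91/2*(-61/22) = 5551/44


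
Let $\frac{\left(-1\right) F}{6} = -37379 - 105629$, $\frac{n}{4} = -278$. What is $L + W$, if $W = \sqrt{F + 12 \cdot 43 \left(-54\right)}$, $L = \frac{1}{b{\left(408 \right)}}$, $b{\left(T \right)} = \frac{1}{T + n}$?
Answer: $-704 + 2 \sqrt{207546} \approx 207.14$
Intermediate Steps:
$n = -1112$ ($n = 4 \left(-278\right) = -1112$)
$F = 858048$ ($F = - 6 \left(-37379 - 105629\right) = \left(-6\right) \left(-143008\right) = 858048$)
$b{\left(T \right)} = \frac{1}{-1112 + T}$ ($b{\left(T \right)} = \frac{1}{T - 1112} = \frac{1}{-1112 + T}$)
$L = -704$ ($L = \frac{1}{\frac{1}{-1112 + 408}} = \frac{1}{\frac{1}{-704}} = \frac{1}{- \frac{1}{704}} = -704$)
$W = 2 \sqrt{207546}$ ($W = \sqrt{858048 + 12 \cdot 43 \left(-54\right)} = \sqrt{858048 + 516 \left(-54\right)} = \sqrt{858048 - 27864} = \sqrt{830184} = 2 \sqrt{207546} \approx 911.14$)
$L + W = -704 + 2 \sqrt{207546}$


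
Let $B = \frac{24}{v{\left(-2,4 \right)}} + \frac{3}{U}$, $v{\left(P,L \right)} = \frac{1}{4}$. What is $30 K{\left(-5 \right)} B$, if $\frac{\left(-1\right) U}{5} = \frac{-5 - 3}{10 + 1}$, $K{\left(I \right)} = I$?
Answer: $- \frac{58095}{4} \approx -14524.0$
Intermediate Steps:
$v{\left(P,L \right)} = \frac{1}{4}$
$U = \frac{40}{11}$ ($U = - 5 \frac{-5 - 3}{10 + 1} = - 5 \left(- \frac{8}{11}\right) = - 5 \left(\left(-8\right) \frac{1}{11}\right) = \left(-5\right) \left(- \frac{8}{11}\right) = \frac{40}{11} \approx 3.6364$)
$B = \frac{3873}{40}$ ($B = 24 \frac{1}{\frac{1}{4}} + \frac{3}{\frac{40}{11}} = 24 \cdot 4 + 3 \cdot \frac{11}{40} = 96 + \frac{33}{40} = \frac{3873}{40} \approx 96.825$)
$30 K{\left(-5 \right)} B = 30 \left(-5\right) \frac{3873}{40} = \left(-150\right) \frac{3873}{40} = - \frac{58095}{4}$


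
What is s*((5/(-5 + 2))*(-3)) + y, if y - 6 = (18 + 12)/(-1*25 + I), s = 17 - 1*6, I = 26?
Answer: 91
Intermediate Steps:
s = 11 (s = 17 - 6 = 11)
y = 36 (y = 6 + (18 + 12)/(-1*25 + 26) = 6 + 30/(-25 + 26) = 6 + 30/1 = 6 + 30*1 = 6 + 30 = 36)
s*((5/(-5 + 2))*(-3)) + y = 11*((5/(-5 + 2))*(-3)) + 36 = 11*((5/(-3))*(-3)) + 36 = 11*(-⅓*5*(-3)) + 36 = 11*(-5/3*(-3)) + 36 = 11*5 + 36 = 55 + 36 = 91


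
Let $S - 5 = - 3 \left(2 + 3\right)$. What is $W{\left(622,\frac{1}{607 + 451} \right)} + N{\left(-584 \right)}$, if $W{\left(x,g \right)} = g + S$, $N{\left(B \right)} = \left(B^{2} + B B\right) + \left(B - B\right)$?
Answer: $\frac{721663917}{1058} \approx 6.821 \cdot 10^{5}$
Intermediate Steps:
$S = -10$ ($S = 5 - 3 \left(2 + 3\right) = 5 - 15 = -10$)
$N{\left(B \right)} = 2 B^{2}$ ($N{\left(B \right)} = \left(B^{2} + B^{2}\right) + 0 = 2 B^{2} + 0 = 2 B^{2}$)
$W{\left(x,g \right)} = -10 + g$ ($W{\left(x,g \right)} = g - 10 = -10 + g$)
$W{\left(622,\frac{1}{607 + 451} \right)} + N{\left(-584 \right)} = \left(-10 + \frac{1}{607 + 451}\right) + 2 \left(-584\right)^{2} = \left(-10 + \frac{1}{1058}\right) + 2 \cdot 341056 = \left(-10 + \frac{1}{1058}\right) + 682112 = - \frac{10579}{1058} + 682112 = \frac{721663917}{1058}$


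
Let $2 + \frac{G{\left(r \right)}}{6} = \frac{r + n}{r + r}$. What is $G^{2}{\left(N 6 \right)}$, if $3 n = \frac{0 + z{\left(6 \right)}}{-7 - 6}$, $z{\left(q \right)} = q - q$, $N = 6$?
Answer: $81$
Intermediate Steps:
$z{\left(q \right)} = 0$
$n = 0$ ($n = \frac{\left(0 + 0\right) \frac{1}{-7 - 6}}{3} = \frac{0 \frac{1}{-13}}{3} = \frac{0 \left(- \frac{1}{13}\right)}{3} = \frac{1}{3} \cdot 0 = 0$)
$G{\left(r \right)} = -9$ ($G{\left(r \right)} = -12 + 6 \frac{r + 0}{r + r} = -12 + 6 \frac{r}{2 r} = -12 + 6 r \frac{1}{2 r} = -12 + 6 \cdot \frac{1}{2} = -12 + 3 = -9$)
$G^{2}{\left(N 6 \right)} = \left(-9\right)^{2} = 81$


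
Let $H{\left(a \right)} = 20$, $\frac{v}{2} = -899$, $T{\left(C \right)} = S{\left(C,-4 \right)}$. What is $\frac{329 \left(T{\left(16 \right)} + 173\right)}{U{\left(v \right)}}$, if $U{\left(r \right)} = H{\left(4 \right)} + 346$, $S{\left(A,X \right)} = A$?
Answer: $\frac{20727}{122} \approx 169.89$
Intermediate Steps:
$T{\left(C \right)} = C$
$v = -1798$ ($v = 2 \left(-899\right) = -1798$)
$U{\left(r \right)} = 366$ ($U{\left(r \right)} = 20 + 346 = 366$)
$\frac{329 \left(T{\left(16 \right)} + 173\right)}{U{\left(v \right)}} = \frac{329 \left(16 + 173\right)}{366} = 329 \cdot 189 \cdot \frac{1}{366} = 62181 \cdot \frac{1}{366} = \frac{20727}{122}$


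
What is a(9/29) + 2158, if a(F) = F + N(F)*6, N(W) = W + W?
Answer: 62699/29 ≈ 2162.0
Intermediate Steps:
N(W) = 2*W
a(F) = 13*F (a(F) = F + (2*F)*6 = F + 12*F = 13*F)
a(9/29) + 2158 = 13*(9/29) + 2158 = 117/29 + 2158 = 62699/29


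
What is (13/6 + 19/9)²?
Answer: 5929/324 ≈ 18.299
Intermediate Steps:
(13/6 + 19/9)² = (77/18)² = 5929/324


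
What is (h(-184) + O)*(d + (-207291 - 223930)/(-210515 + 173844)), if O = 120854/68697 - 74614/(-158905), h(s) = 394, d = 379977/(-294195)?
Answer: 54273026724785582122256/13085516383409735925 ≈ 4147.6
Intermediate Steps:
d = -126659/98065 (d = 379977*(-1/294195) = -126659/98065 ≈ -1.2916)
O = 24330062828/10916296785 (O = 120854*(1/68697) - 74614*(-1/158905) = 120854/68697 + 74614/158905 = 24330062828/10916296785 ≈ 2.2288)
(h(-184) + O)*(d + (-207291 - 223930)/(-210515 + 173844)) = (394 + 24330062828/10916296785)*(-126659/98065 + (-207291 - 223930)/(-210515 + 173844)) = 4325350996118*(-126659/98065 - 431221/(-36671))/10916296785 = 4325350996118*(-126659/98065 - 431221*(-1/36671))/10916296785 = 4325350996118*(-126659/98065 + 431221/36671)/10916296785 = (4325350996118/10916296785)*(37642975176/3596141615) = 54273026724785582122256/13085516383409735925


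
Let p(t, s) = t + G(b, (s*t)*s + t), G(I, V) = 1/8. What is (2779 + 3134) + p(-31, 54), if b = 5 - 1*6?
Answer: 47057/8 ≈ 5882.1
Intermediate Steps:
b = -1 (b = 5 - 6 = -1)
G(I, V) = ⅛
p(t, s) = ⅛ + t (p(t, s) = t + ⅛ = ⅛ + t)
(2779 + 3134) + p(-31, 54) = (2779 + 3134) + (⅛ - 31) = 5913 - 247/8 = 47057/8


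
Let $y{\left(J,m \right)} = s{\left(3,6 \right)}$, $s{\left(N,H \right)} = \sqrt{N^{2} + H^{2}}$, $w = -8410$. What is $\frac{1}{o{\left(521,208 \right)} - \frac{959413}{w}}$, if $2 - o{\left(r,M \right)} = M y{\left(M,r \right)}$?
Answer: $- \frac{2736706510}{45582030819237} - \frac{14711444800 \sqrt{5}}{45582030819237} \approx -0.00078172$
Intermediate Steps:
$s{\left(N,H \right)} = \sqrt{H^{2} + N^{2}}$
$y{\left(J,m \right)} = 3 \sqrt{5}$ ($y{\left(J,m \right)} = \sqrt{6^{2} + 3^{2}} = \sqrt{36 + 9} = \sqrt{45} = 3 \sqrt{5}$)
$o{\left(r,M \right)} = 2 - 3 M \sqrt{5}$ ($o{\left(r,M \right)} = 2 - M 3 \sqrt{5} = 2 - 3 M \sqrt{5}$)
$\frac{1}{o{\left(521,208 \right)} - \frac{959413}{w}} = \frac{1}{\left(2 - 624 \sqrt{5}\right) - \frac{959413}{-8410}} = \frac{1}{\left(2 - 624 \sqrt{5}\right) - - \frac{959413}{8410}} = \frac{1}{\left(2 - 624 \sqrt{5}\right) + \frac{959413}{8410}} = \frac{1}{\frac{976233}{8410} - 624 \sqrt{5}}$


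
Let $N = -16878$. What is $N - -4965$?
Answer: $-11913$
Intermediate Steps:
$N - -4965 = -16878 - -4965 = -16878 + 4965 = -11913$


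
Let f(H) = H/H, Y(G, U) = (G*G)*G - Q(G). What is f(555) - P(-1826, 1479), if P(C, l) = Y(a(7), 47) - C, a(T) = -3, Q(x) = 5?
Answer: -1793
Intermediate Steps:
Y(G, U) = -5 + G**3 (Y(G, U) = (G*G)*G - 1*5 = G**2*G - 5 = G**3 - 5 = -5 + G**3)
P(C, l) = -32 - C (P(C, l) = (-5 + (-3)**3) - C = (-5 - 27) - C = -32 - C)
f(H) = 1
f(555) - P(-1826, 1479) = 1 - (-32 - 1*(-1826)) = 1 - (-32 + 1826) = 1 - 1*1794 = 1 - 1794 = -1793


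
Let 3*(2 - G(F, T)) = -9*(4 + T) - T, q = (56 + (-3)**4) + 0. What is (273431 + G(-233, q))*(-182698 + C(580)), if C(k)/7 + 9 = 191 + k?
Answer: -145740885620/3 ≈ -4.8580e+10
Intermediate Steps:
C(k) = 1274 + 7*k (C(k) = -63 + 7*(191 + k) = -63 + (1337 + 7*k) = 1274 + 7*k)
q = 137 (q = (56 + 81) + 0 = 137 + 0 = 137)
G(F, T) = 14 + 10*T/3 (G(F, T) = 2 - (-9*(4 + T) - T)/3 = 2 - ((-36 - 9*T) - T)/3 = 2 - (-36 - 10*T)/3 = 2 + (12 + 10*T/3) = 14 + 10*T/3)
(273431 + G(-233, q))*(-182698 + C(580)) = (273431 + (14 + (10/3)*137))*(-182698 + (1274 + 7*580)) = (273431 + (14 + 1370/3))*(-182698 + (1274 + 4060)) = (273431 + 1412/3)*(-182698 + 5334) = (821705/3)*(-177364) = -145740885620/3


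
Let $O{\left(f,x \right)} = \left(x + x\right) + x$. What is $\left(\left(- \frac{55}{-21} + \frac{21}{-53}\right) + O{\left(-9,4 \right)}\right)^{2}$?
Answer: $\frac{250588900}{1238769} \approx 202.29$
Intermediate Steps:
$O{\left(f,x \right)} = 3 x$ ($O{\left(f,x \right)} = 2 x + x = 3 x$)
$\left(\left(- \frac{55}{-21} + \frac{21}{-53}\right) + O{\left(-9,4 \right)}\right)^{2} = \left(\left(- \frac{55}{-21} + \frac{21}{-53}\right) + 3 \cdot 4\right)^{2} = \left(\left(\left(-55\right) \left(- \frac{1}{21}\right) + 21 \left(- \frac{1}{53}\right)\right) + 12\right)^{2} = \left(\left(\frac{55}{21} - \frac{21}{53}\right) + 12\right)^{2} = \left(\frac{2474}{1113} + 12\right)^{2} = \left(\frac{15830}{1113}\right)^{2} = \frac{250588900}{1238769}$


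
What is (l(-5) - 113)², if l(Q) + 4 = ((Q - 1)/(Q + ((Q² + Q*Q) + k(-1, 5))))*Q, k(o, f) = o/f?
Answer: 169754841/12544 ≈ 13533.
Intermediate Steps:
l(Q) = -4 + Q*(-1 + Q)/(-⅕ + Q + 2*Q²) (l(Q) = -4 + ((Q - 1)/(Q + ((Q² + Q*Q) - 1/5)))*Q = -4 + ((-1 + Q)/(Q + ((Q² + Q²) - 1*⅕)))*Q = -4 + ((-1 + Q)/(Q + (2*Q² - ⅕)))*Q = -4 + ((-1 + Q)/(Q + (-⅕ + 2*Q²)))*Q = -4 + ((-1 + Q)/(-⅕ + Q + 2*Q²))*Q = -4 + Q*(-1 + Q)/(-⅕ + Q + 2*Q²))
(l(-5) - 113)² = ((4 - 35*(-5)² - 25*(-5))/(-1 + 5*(-5) + 10*(-5)²) - 113)² = ((4 - 35*25 + 125)/(-1 - 25 + 10*25) - 113)² = ((4 - 875 + 125)/(-1 - 25 + 250) - 113)² = (-746/224 - 113)² = ((1/224)*(-746) - 113)² = (-373/112 - 113)² = (-13029/112)² = 169754841/12544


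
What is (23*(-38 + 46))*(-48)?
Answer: -8832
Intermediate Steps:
(23*(-38 + 46))*(-48) = (23*8)*(-48) = 184*(-48) = -8832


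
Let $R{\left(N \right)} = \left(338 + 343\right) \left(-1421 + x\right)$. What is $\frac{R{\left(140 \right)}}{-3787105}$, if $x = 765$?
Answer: $\frac{446736}{3787105} \approx 0.11796$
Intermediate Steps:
$R{\left(N \right)} = -446736$ ($R{\left(N \right)} = \left(338 + 343\right) \left(-1421 + 765\right) = 681 \left(-656\right) = -446736$)
$\frac{R{\left(140 \right)}}{-3787105} = - \frac{446736}{-3787105} = \left(-446736\right) \left(- \frac{1}{3787105}\right) = \frac{446736}{3787105}$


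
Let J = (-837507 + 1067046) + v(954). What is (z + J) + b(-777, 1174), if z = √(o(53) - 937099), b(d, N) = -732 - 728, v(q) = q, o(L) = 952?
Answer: 229033 + I*√936147 ≈ 2.2903e+5 + 967.55*I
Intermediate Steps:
b(d, N) = -1460
z = I*√936147 (z = √(952 - 937099) = √(-936147) = I*√936147 ≈ 967.55*I)
J = 230493 (J = (-837507 + 1067046) + 954 = 229539 + 954 = 230493)
(z + J) + b(-777, 1174) = (I*√936147 + 230493) - 1460 = (230493 + I*√936147) - 1460 = 229033 + I*√936147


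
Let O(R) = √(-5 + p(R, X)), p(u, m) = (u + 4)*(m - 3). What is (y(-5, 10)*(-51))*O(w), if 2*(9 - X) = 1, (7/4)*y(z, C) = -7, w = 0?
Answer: 204*√17 ≈ 841.11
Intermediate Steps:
y(z, C) = -4 (y(z, C) = (4/7)*(-7) = -4)
X = 17/2 (X = 9 - ½*1 = 9 - ½ = 17/2 ≈ 8.5000)
p(u, m) = (-3 + m)*(4 + u) (p(u, m) = (4 + u)*(-3 + m) = (-3 + m)*(4 + u))
O(R) = √(17 + 11*R/2) (O(R) = √(-5 + (-12 - 3*R + 4*(17/2) + 17*R/2)) = √(-5 + (-12 - 3*R + 34 + 17*R/2)) = √(-5 + (22 + 11*R/2)) = √(17 + 11*R/2))
(y(-5, 10)*(-51))*O(w) = (-4*(-51))*(√(68 + 22*0)/2) = 204*(√(68 + 0)/2) = 204*(√68/2) = 204*((2*√17)/2) = 204*√17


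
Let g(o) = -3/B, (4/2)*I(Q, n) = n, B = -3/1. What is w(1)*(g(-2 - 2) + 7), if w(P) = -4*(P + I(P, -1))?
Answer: -16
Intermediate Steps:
B = -3 (B = -3*1 = -3)
I(Q, n) = n/2
g(o) = 1 (g(o) = -3/(-3) = -3*(-1/3) = 1)
w(P) = 2 - 4*P (w(P) = -4*(P + (1/2)*(-1)) = -4*(P - 1/2) = -4*(-1/2 + P) = 2 - 4*P)
w(1)*(g(-2 - 2) + 7) = (2 - 4*1)*(1 + 7) = (2 - 4)*8 = -2*8 = -16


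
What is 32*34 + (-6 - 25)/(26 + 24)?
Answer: 54369/50 ≈ 1087.4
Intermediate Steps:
32*34 + (-6 - 25)/(26 + 24) = 1088 - 31/50 = 54369/50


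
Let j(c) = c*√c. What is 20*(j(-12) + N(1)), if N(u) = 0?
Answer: -480*I*√3 ≈ -831.38*I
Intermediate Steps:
j(c) = c^(3/2)
20*(j(-12) + N(1)) = 20*((-12)^(3/2) + 0) = 20*(-24*I*√3 + 0) = 20*(-24*I*√3) = -480*I*√3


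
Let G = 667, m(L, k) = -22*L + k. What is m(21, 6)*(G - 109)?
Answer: -254448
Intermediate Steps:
m(L, k) = k - 22*L
m(21, 6)*(G - 109) = (6 - 22*21)*(667 - 109) = (6 - 462)*558 = -456*558 = -254448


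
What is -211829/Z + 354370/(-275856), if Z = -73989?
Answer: 5369136449/3401718264 ≈ 1.5784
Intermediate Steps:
-211829/Z + 354370/(-275856) = -211829/(-73989) + 354370/(-275856) = -211829*(-1/73989) + 354370*(-1/275856) = 211829/73989 - 177185/137928 = 5369136449/3401718264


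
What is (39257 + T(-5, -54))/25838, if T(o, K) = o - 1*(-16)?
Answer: 19634/12919 ≈ 1.5198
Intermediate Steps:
T(o, K) = 16 + o (T(o, K) = o + 16 = 16 + o)
(39257 + T(-5, -54))/25838 = (39257 + (16 - 5))/25838 = (39257 + 11)*(1/25838) = 39268*(1/25838) = 19634/12919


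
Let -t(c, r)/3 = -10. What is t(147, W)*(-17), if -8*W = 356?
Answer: -510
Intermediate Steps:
W = -89/2 (W = -⅛*356 = -89/2 ≈ -44.500)
t(c, r) = 30 (t(c, r) = -3*(-10) = 30)
t(147, W)*(-17) = 30*(-17) = -510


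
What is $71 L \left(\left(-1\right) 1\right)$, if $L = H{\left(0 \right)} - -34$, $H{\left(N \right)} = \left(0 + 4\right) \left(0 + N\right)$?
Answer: $-2414$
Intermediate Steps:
$H{\left(N \right)} = 4 N$
$L = 34$ ($L = 4 \cdot 0 - -34 = 0 + 34 = 34$)
$71 L \left(\left(-1\right) 1\right) = 71 \cdot 34 \left(\left(-1\right) 1\right) = 2414 \left(-1\right) = -2414$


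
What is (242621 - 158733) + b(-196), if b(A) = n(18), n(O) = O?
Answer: 83906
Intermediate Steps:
b(A) = 18
(242621 - 158733) + b(-196) = (242621 - 158733) + 18 = 83888 + 18 = 83906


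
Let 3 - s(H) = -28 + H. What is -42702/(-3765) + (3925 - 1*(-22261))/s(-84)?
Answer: 6900068/28865 ≈ 239.05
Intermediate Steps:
s(H) = 31 - H (s(H) = 3 - (-28 + H) = 3 + (28 - H) = 31 - H)
-42702/(-3765) + (3925 - 1*(-22261))/s(-84) = -42702/(-3765) + (3925 - 1*(-22261))/(31 - 1*(-84)) = -42702*(-1/3765) + (3925 + 22261)/(31 + 84) = 14234/1255 + 26186/115 = 6900068/28865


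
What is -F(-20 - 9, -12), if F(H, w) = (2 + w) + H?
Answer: 39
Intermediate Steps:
F(H, w) = 2 + H + w
-F(-20 - 9, -12) = -(2 + (-20 - 9) - 12) = -(2 - 29 - 12) = -1*(-39) = 39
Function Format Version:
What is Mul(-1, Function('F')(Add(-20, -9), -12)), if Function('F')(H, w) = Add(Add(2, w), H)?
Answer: 39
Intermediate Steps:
Function('F')(H, w) = Add(2, H, w)
Mul(-1, Function('F')(Add(-20, -9), -12)) = Mul(-1, Add(2, Add(-20, -9), -12)) = Mul(-1, Add(2, -29, -12)) = Mul(-1, -39) = 39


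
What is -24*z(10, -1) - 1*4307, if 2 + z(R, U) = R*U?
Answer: -4019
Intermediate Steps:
z(R, U) = -2 + R*U
-24*z(10, -1) - 1*4307 = -24*(-2 + 10*(-1)) - 1*4307 = -24*(-2 - 10) - 4307 = -24*(-12) - 4307 = 288 - 4307 = -4019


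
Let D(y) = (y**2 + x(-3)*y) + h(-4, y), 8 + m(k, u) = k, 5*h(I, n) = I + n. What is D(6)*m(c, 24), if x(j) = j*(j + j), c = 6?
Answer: -1444/5 ≈ -288.80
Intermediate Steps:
h(I, n) = I/5 + n/5 (h(I, n) = (I + n)/5 = I/5 + n/5)
m(k, u) = -8 + k
x(j) = 2*j**2 (x(j) = j*(2*j) = 2*j**2)
D(y) = -4/5 + y**2 + 91*y/5 (D(y) = (y**2 + (2*(-3)**2)*y) + ((1/5)*(-4) + y/5) = (y**2 + (2*9)*y) + (-4/5 + y/5) = (y**2 + 18*y) + (-4/5 + y/5) = -4/5 + y**2 + 91*y/5)
D(6)*m(c, 24) = (-4/5 + 6**2 + (91/5)*6)*(-8 + 6) = (-4/5 + 36 + 546/5)*(-2) = (722/5)*(-2) = -1444/5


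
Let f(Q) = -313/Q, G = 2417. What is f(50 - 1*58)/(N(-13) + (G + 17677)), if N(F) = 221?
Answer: 313/162520 ≈ 0.0019259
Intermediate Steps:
f(50 - 1*58)/(N(-13) + (G + 17677)) = (-313/(50 - 1*58))/(221 + (2417 + 17677)) = (-313/(50 - 58))/(221 + 20094) = -313/(-8)/20315 = -313*(-1/8)*(1/20315) = (313/8)*(1/20315) = 313/162520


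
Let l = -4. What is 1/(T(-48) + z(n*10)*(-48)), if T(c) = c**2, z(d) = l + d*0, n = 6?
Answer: 1/2496 ≈ 0.00040064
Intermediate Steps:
z(d) = -4 (z(d) = -4 + d*0 = -4 + 0 = -4)
1/(T(-48) + z(n*10)*(-48)) = 1/((-48)**2 - 4*(-48)) = 1/(2304 + 192) = 1/2496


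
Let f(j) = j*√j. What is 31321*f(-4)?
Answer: -250568*I ≈ -2.5057e+5*I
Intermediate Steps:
f(j) = j^(3/2)
31321*f(-4) = 31321*(-4)^(3/2) = 31321*(-8*I) = -250568*I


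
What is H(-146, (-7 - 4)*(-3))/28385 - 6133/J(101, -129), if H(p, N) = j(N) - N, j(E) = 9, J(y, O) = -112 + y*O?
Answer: 173769821/373007285 ≈ 0.46586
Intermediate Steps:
J(y, O) = -112 + O*y
H(p, N) = 9 - N
H(-146, (-7 - 4)*(-3))/28385 - 6133/J(101, -129) = (9 - (-7 - 4)*(-3))/28385 - 6133/(-112 - 129*101) = (9 - (-11)*(-3))*(1/28385) - 6133/(-112 - 13029) = (9 - 1*33)*(1/28385) - 6133/(-13141) = (9 - 33)*(1/28385) - 6133*(-1/13141) = -24*1/28385 + 6133/13141 = -24/28385 + 6133/13141 = 173769821/373007285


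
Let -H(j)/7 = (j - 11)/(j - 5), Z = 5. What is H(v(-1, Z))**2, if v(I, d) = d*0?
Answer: 5929/25 ≈ 237.16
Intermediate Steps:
v(I, d) = 0
H(j) = -7*(-11 + j)/(-5 + j) (H(j) = -7*(j - 11)/(j - 5) = -7*(-11 + j)/(-5 + j))
H(v(-1, Z))**2 = (7*(11 - 1*0)/(-5 + 0))**2 = (7*(11 + 0)/(-5))**2 = (7*(-1/5)*11)**2 = (-77/5)**2 = 5929/25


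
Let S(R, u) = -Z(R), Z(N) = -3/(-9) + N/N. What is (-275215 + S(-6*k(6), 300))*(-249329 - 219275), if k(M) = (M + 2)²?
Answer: 386902423996/3 ≈ 1.2897e+11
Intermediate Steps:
k(M) = (2 + M)²
Z(N) = 4/3 (Z(N) = -3*(-⅑) + 1 = ⅓ + 1 = 4/3)
S(R, u) = -4/3 (S(R, u) = -1*4/3 = -4/3)
(-275215 + S(-6*k(6), 300))*(-249329 - 219275) = (-275215 - 4/3)*(-249329 - 219275) = -825649/3*(-468604) = 386902423996/3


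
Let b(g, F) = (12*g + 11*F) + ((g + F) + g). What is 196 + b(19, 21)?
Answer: 714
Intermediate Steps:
b(g, F) = 12*F + 14*g (b(g, F) = (11*F + 12*g) + ((F + g) + g) = (11*F + 12*g) + (F + 2*g) = 12*F + 14*g)
196 + b(19, 21) = 196 + (12*21 + 14*19) = 196 + (252 + 266) = 196 + 518 = 714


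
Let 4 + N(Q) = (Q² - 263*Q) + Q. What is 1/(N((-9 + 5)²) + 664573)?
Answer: 1/660633 ≈ 1.5137e-6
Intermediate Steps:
N(Q) = -4 + Q² - 262*Q (N(Q) = -4 + ((Q² - 263*Q) + Q) = -4 + (Q² - 262*Q) = -4 + Q² - 262*Q)
1/(N((-9 + 5)²) + 664573) = 1/((-4 + ((-9 + 5)²)² - 262*(-9 + 5)²) + 664573) = 1/((-4 + ((-4)²)² - 262*(-4)²) + 664573) = 1/((-4 + 16² - 262*16) + 664573) = 1/((-4 + 256 - 4192) + 664573) = 1/(-3940 + 664573) = 1/660633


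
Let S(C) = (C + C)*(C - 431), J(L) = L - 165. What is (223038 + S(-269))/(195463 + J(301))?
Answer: 599638/195599 ≈ 3.0657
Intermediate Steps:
J(L) = -165 + L
S(C) = 2*C*(-431 + C) (S(C) = (2*C)*(-431 + C) = 2*C*(-431 + C))
(223038 + S(-269))/(195463 + J(301)) = (223038 + 2*(-269)*(-431 - 269))/(195463 + (-165 + 301)) = (223038 + 2*(-269)*(-700))/(195463 + 136) = (223038 + 376600)/195599 = 599638*(1/195599) = 599638/195599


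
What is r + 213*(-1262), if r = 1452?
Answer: -267354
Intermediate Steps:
r + 213*(-1262) = 1452 + 213*(-1262) = 1452 - 268806 = -267354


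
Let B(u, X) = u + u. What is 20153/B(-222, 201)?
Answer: -20153/444 ≈ -45.390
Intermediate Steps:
B(u, X) = 2*u
20153/B(-222, 201) = 20153/((2*(-222))) = 20153/(-444) = 20153*(-1/444) = -20153/444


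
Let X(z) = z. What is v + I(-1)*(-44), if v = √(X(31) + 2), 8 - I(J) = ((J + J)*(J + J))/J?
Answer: -528 + √33 ≈ -522.26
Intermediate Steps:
I(J) = 8 - 4*J (I(J) = 8 - (J + J)*(J + J)/J = 8 - (2*J)*(2*J)/J = 8 - 4*J²/J = 8 - 4*J)
v = √33 (v = √(31 + 2) = √33 ≈ 5.7446)
v + I(-1)*(-44) = √33 + (8 - 4*(-1))*(-44) = √33 + (8 + 4)*(-44) = √33 + 12*(-44) = √33 - 528 = -528 + √33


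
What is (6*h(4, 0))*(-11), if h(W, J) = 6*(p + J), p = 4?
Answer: -1584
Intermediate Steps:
h(W, J) = 24 + 6*J (h(W, J) = 6*(4 + J) = 24 + 6*J)
(6*h(4, 0))*(-11) = (6*(24 + 6*0))*(-11) = (6*(24 + 0))*(-11) = (6*24)*(-11) = 144*(-11) = -1584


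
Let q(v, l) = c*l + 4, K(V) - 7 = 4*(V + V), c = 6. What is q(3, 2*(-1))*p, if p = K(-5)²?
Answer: -8712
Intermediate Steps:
K(V) = 7 + 8*V (K(V) = 7 + 4*(V + V) = 7 + 4*(2*V) = 7 + 8*V)
q(v, l) = 4 + 6*l (q(v, l) = 6*l + 4 = 4 + 6*l)
p = 1089 (p = (7 + 8*(-5))² = (7 - 40)² = (-33)² = 1089)
q(3, 2*(-1))*p = (4 + 6*(2*(-1)))*1089 = (4 + 6*(-2))*1089 = (4 - 12)*1089 = -8*1089 = -8712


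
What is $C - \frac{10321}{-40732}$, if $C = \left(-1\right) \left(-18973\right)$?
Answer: $\frac{772818557}{40732} \approx 18973.0$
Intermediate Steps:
$C = 18973$
$C - \frac{10321}{-40732} = 18973 - \frac{10321}{-40732} = 18973 - - \frac{10321}{40732} = 18973 + \frac{10321}{40732} = \frac{772818557}{40732}$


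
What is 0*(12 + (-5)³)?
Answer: 0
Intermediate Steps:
0*(12 + (-5)³) = 0*(12 - 125) = 0*(-113) = 0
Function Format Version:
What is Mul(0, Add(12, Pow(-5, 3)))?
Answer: 0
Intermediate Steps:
Mul(0, Add(12, Pow(-5, 3))) = Mul(0, Add(12, -125)) = Mul(0, -113) = 0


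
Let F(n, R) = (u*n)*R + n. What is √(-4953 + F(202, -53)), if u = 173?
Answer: 3*I*√206321 ≈ 1362.7*I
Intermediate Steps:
F(n, R) = n + 173*R*n (F(n, R) = (173*n)*R + n = 173*R*n + n = n + 173*R*n)
√(-4953 + F(202, -53)) = √(-4953 + 202*(1 + 173*(-53))) = √(-4953 + 202*(1 - 9169)) = √(-4953 + 202*(-9168)) = √(-4953 - 1851936) = √(-1856889) = 3*I*√206321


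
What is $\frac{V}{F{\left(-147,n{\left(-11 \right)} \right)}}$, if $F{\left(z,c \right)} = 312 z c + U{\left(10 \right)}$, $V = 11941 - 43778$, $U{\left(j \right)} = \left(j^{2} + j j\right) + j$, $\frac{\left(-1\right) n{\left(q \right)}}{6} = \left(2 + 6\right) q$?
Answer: $\frac{31837}{24215982} \approx 0.0013147$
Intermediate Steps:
$n{\left(q \right)} = - 48 q$ ($n{\left(q \right)} = - 6 \left(2 + 6\right) q = - 6 \cdot 8 q = - 48 q$)
$U{\left(j \right)} = j + 2 j^{2}$ ($U{\left(j \right)} = \left(j^{2} + j^{2}\right) + j = 2 j^{2} + j = j + 2 j^{2}$)
$V = -31837$
$F{\left(z,c \right)} = 210 + 312 c z$ ($F{\left(z,c \right)} = 312 z c + 10 \left(1 + 2 \cdot 10\right) = 312 c z + 10 \left(1 + 20\right) = 312 c z + 10 \cdot 21 = 312 c z + 210 = 210 + 312 c z$)
$\frac{V}{F{\left(-147,n{\left(-11 \right)} \right)}} = - \frac{31837}{210 + 312 \left(\left(-48\right) \left(-11\right)\right) \left(-147\right)} = - \frac{31837}{210 + 312 \cdot 528 \left(-147\right)} = - \frac{31837}{210 - 24216192} = - \frac{31837}{-24215982} = \left(-31837\right) \left(- \frac{1}{24215982}\right) = \frac{31837}{24215982}$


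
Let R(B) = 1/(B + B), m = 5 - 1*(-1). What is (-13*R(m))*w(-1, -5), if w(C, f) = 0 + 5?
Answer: -65/12 ≈ -5.4167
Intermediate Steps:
m = 6 (m = 5 + 1 = 6)
R(B) = 1/(2*B)
w(C, f) = 5
(-13*R(m))*w(-1, -5) = -13/(2*6)*5 = -13*1/12*5 = -13/12*5 = -65/12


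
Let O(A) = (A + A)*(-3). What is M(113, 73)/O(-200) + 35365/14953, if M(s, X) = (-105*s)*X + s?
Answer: -806708656/1121475 ≈ -719.33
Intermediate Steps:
M(s, X) = s - 105*X*s (M(s, X) = -105*X*s + s = s - 105*X*s)
O(A) = -6*A (O(A) = (2*A)*(-3) = -6*A)
M(113, 73)/O(-200) + 35365/14953 = (113*(1 - 105*73))/((-6*(-200))) + 35365/14953 = (113*(1 - 7665))/1200 + 35365*(1/14953) = (113*(-7664))*(1/1200) + 35365/14953 = -866032*1/1200 + 35365/14953 = -54127/75 + 35365/14953 = -806708656/1121475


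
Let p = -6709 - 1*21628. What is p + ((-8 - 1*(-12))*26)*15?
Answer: -26777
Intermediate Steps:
p = -28337 (p = -6709 - 21628 = -28337)
p + ((-8 - 1*(-12))*26)*15 = -28337 + ((-8 - 1*(-12))*26)*15 = -28337 + ((-8 + 12)*26)*15 = -28337 + (4*26)*15 = -28337 + 104*15 = -28337 + 1560 = -26777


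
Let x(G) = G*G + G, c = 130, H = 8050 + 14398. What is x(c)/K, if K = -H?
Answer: -8515/11224 ≈ -0.75864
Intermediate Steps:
H = 22448
x(G) = G + G² (x(G) = G² + G = G + G²)
K = -22448 (K = -1*22448 = -22448)
x(c)/K = (130*(1 + 130))/(-22448) = (130*131)*(-1/22448) = 17030*(-1/22448) = -8515/11224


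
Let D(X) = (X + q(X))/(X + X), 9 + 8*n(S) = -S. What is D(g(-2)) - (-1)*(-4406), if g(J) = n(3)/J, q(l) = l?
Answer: -4405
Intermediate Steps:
n(S) = -9/8 - S/8 (n(S) = -9/8 + (-S)/8 = -9/8 - S/8)
g(J) = -3/(2*J) (g(J) = (-9/8 - 1/8*3)/J = (-9/8 - 3/8)/J = -3/(2*J))
D(X) = 1 (D(X) = (X + X)/(X + X) = (2*X)/((2*X)) = (2*X)*(1/(2*X)) = 1)
D(g(-2)) - (-1)*(-4406) = 1 - (-1)*(-4406) = 1 - 1*4406 = 1 - 4406 = -4405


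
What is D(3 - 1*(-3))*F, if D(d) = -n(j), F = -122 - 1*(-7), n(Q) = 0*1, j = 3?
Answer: 0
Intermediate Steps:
n(Q) = 0
F = -115 (F = -122 + 7 = -115)
D(d) = 0 (D(d) = -1*0 = 0)
D(3 - 1*(-3))*F = 0*(-115) = 0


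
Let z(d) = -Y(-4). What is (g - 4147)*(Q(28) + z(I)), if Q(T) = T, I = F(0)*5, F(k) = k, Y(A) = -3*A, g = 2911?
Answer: -19776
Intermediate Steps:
I = 0 (I = 0*5 = 0)
z(d) = -12 (z(d) = -(-3)*(-4) = -1*12 = -12)
(g - 4147)*(Q(28) + z(I)) = (2911 - 4147)*(28 - 12) = -1236*16 = -19776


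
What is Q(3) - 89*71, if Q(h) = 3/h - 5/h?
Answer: -18959/3 ≈ -6319.7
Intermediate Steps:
Q(h) = -2/h
Q(3) - 89*71 = -2/3 - 89*71 = -2*1/3 - 6319 = -2/3 - 6319 = -18959/3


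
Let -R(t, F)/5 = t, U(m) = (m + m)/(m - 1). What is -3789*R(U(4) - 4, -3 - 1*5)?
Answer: -25260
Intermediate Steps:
U(m) = 2*m/(-1 + m) (U(m) = (2*m)/(-1 + m) = 2*m/(-1 + m))
R(t, F) = -5*t
-3789*R(U(4) - 4, -3 - 1*5) = -(-18945)*(2*4/(-1 + 4) - 4) = -(-18945)*(2*4/3 - 4) = -(-18945)*(2*4*(⅓) - 4) = -(-18945)*(8/3 - 4) = -(-18945)*(-4)/3 = -3789*20/3 = -25260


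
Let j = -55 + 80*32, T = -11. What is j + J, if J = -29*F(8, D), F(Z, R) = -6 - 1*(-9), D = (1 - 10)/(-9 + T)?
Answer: 2418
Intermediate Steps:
D = 9/20 (D = (1 - 10)/(-9 - 11) = -9/(-20) = -9*(-1/20) = 9/20 ≈ 0.45000)
F(Z, R) = 3 (F(Z, R) = -6 + 9 = 3)
J = -87 (J = -29*3 = -87)
j = 2505 (j = -55 + 2560 = 2505)
j + J = 2505 - 87 = 2418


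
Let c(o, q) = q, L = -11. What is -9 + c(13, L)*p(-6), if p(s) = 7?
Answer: -86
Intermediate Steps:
-9 + c(13, L)*p(-6) = -9 - 11*7 = -9 - 77 = -86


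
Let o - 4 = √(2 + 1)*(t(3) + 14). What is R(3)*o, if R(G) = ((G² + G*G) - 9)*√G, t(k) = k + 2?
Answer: 513 + 36*√3 ≈ 575.35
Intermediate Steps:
t(k) = 2 + k
R(G) = √G*(-9 + 2*G²) (R(G) = ((G² + G²) - 9)*√G = (2*G² - 9)*√G = (-9 + 2*G²)*√G = √G*(-9 + 2*G²))
o = 4 + 19*√3 (o = 4 + √(2 + 1)*((2 + 3) + 14) = 4 + √3*(5 + 14) = 4 + √3*19 = 4 + 19*√3 ≈ 36.909)
R(3)*o = (√3*(-9 + 2*3²))*(4 + 19*√3) = (√3*(-9 + 2*9))*(4 + 19*√3) = (√3*(-9 + 18))*(4 + 19*√3) = (√3*9)*(4 + 19*√3) = (9*√3)*(4 + 19*√3) = 9*√3*(4 + 19*√3)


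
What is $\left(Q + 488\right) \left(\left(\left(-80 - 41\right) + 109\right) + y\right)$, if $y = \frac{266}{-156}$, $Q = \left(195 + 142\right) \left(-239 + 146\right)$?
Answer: $\frac{32981857}{78} \approx 4.2284 \cdot 10^{5}$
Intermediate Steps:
$Q = -31341$ ($Q = 337 \left(-93\right) = -31341$)
$y = - \frac{133}{78}$ ($y = 266 \left(- \frac{1}{156}\right) = - \frac{133}{78} \approx -1.7051$)
$\left(Q + 488\right) \left(\left(\left(-80 - 41\right) + 109\right) + y\right) = \left(-31341 + 488\right) \left(\left(\left(-80 - 41\right) + 109\right) - \frac{133}{78}\right) = - 30853 \left(\left(-121 + 109\right) - \frac{133}{78}\right) = - 30853 \left(-12 - \frac{133}{78}\right) = \left(-30853\right) \left(- \frac{1069}{78}\right) = \frac{32981857}{78}$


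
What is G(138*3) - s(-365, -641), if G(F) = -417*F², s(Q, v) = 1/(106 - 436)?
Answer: -23585803559/330 ≈ -7.1472e+7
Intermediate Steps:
s(Q, v) = -1/330 (s(Q, v) = 1/(-330) = -1/330)
G(138*3) - s(-365, -641) = -417*(138*3)² - 1*(-1/330) = -417*414² + 1/330 = -417*171396 + 1/330 = -71472132 + 1/330 = -23585803559/330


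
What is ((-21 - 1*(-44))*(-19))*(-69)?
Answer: 30153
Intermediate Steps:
((-21 - 1*(-44))*(-19))*(-69) = ((-21 + 44)*(-19))*(-69) = (23*(-19))*(-69) = -437*(-69) = 30153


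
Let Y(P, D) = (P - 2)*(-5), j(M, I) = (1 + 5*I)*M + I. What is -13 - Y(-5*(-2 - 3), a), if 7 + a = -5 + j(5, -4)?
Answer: 102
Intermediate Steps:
j(M, I) = I + M*(1 + 5*I) (j(M, I) = M*(1 + 5*I) + I = I + M*(1 + 5*I))
a = -111 (a = -7 + (-5 + (-4 + 5 + 5*(-4)*5)) = -7 + (-5 + (-4 + 5 - 100)) = -7 + (-5 - 99) = -7 - 104 = -111)
Y(P, D) = 10 - 5*P (Y(P, D) = (-2 + P)*(-5) = 10 - 5*P)
-13 - Y(-5*(-2 - 3), a) = -13 - (10 - (-25)*(-2 - 3)) = -13 - (10 - (-25)*(-5)) = -13 - (10 - 5*25) = -13 - (10 - 125) = -13 - 1*(-115) = -13 + 115 = 102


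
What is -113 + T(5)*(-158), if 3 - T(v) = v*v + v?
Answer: 4153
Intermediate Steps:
T(v) = 3 - v - v**2 (T(v) = 3 - (v*v + v) = 3 - (v**2 + v) = 3 - (v + v**2) = 3 + (-v - v**2) = 3 - v - v**2)
-113 + T(5)*(-158) = -113 + (3 - 1*5 - 1*5**2)*(-158) = -113 + (3 - 5 - 1*25)*(-158) = -113 + (3 - 5 - 25)*(-158) = -113 - 27*(-158) = -113 + 4266 = 4153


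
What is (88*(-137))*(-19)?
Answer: 229064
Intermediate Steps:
(88*(-137))*(-19) = -12056*(-19) = 229064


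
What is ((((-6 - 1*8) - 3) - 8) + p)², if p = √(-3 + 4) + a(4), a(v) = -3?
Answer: 729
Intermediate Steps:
p = -2 (p = √(-3 + 4) - 3 = √1 - 3 = 1 - 3 = -2)
((((-6 - 1*8) - 3) - 8) + p)² = ((((-6 - 1*8) - 3) - 8) - 2)² = ((((-6 - 8) - 3) - 8) - 2)² = (((-14 - 3) - 8) - 2)² = ((-17 - 8) - 2)² = (-25 - 2)² = (-27)² = 729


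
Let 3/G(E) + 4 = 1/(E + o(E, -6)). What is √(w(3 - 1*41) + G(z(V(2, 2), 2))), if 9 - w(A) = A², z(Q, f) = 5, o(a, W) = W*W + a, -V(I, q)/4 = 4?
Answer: I*√5342441/61 ≈ 37.891*I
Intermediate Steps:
V(I, q) = -16 (V(I, q) = -4*4 = -16)
o(a, W) = a + W² (o(a, W) = W² + a = a + W²)
G(E) = 3/(-4 + 1/(36 + 2*E)) (G(E) = 3/(-4 + 1/(E + (E + (-6)²))) = 3/(-4 + 1/(E + (E + 36))) = 3/(-4 + 1/(E + (36 + E))) = 3/(-4 + 1/(36 + 2*E)))
w(A) = 9 - A²
√(w(3 - 1*41) + G(z(V(2, 2), 2))) = √((9 - (3 - 1*41)²) + 6*(-18 - 1*5)/(143 + 8*5)) = √((9 - (3 - 41)²) + 6*(-18 - 5)/(143 + 40)) = √((9 - 1*(-38)²) + 6*(-23)/183) = √((9 - 1*1444) + 6*(1/183)*(-23)) = √((9 - 1444) - 46/61) = √(-1435 - 46/61) = √(-87581/61) = I*√5342441/61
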